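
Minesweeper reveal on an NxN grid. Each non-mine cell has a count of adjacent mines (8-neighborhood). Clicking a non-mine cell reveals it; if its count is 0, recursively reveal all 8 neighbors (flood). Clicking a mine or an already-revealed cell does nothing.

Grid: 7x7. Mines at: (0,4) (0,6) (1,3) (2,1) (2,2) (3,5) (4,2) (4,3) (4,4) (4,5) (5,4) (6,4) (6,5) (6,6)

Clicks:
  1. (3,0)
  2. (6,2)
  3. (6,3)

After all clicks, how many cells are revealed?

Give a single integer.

Answer: 12

Derivation:
Click 1 (3,0) count=1: revealed 1 new [(3,0)] -> total=1
Click 2 (6,2) count=0: revealed 11 new [(3,1) (4,0) (4,1) (5,0) (5,1) (5,2) (5,3) (6,0) (6,1) (6,2) (6,3)] -> total=12
Click 3 (6,3) count=2: revealed 0 new [(none)] -> total=12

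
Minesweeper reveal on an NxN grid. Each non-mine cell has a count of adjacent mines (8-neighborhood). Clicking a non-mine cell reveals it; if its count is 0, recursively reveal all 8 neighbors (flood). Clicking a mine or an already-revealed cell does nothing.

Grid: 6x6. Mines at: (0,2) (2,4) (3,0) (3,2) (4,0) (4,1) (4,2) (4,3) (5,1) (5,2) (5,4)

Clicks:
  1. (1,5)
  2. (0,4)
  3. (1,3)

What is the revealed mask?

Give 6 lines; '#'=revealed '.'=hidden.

Click 1 (1,5) count=1: revealed 1 new [(1,5)] -> total=1
Click 2 (0,4) count=0: revealed 5 new [(0,3) (0,4) (0,5) (1,3) (1,4)] -> total=6
Click 3 (1,3) count=2: revealed 0 new [(none)] -> total=6

Answer: ...###
...###
......
......
......
......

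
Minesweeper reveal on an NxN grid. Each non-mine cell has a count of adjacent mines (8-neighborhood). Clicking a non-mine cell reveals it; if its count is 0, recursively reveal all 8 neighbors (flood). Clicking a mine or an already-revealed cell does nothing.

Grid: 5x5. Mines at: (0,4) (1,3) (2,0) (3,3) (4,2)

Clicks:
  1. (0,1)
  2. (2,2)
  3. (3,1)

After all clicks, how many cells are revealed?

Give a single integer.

Click 1 (0,1) count=0: revealed 6 new [(0,0) (0,1) (0,2) (1,0) (1,1) (1,2)] -> total=6
Click 2 (2,2) count=2: revealed 1 new [(2,2)] -> total=7
Click 3 (3,1) count=2: revealed 1 new [(3,1)] -> total=8

Answer: 8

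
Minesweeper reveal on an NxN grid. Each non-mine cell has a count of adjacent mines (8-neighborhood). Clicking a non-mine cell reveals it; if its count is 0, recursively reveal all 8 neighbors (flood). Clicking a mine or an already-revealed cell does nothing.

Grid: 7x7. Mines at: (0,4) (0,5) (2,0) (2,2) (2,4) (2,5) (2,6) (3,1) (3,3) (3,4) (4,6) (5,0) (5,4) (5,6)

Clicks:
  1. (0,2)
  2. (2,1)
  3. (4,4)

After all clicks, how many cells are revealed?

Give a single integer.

Answer: 10

Derivation:
Click 1 (0,2) count=0: revealed 8 new [(0,0) (0,1) (0,2) (0,3) (1,0) (1,1) (1,2) (1,3)] -> total=8
Click 2 (2,1) count=3: revealed 1 new [(2,1)] -> total=9
Click 3 (4,4) count=3: revealed 1 new [(4,4)] -> total=10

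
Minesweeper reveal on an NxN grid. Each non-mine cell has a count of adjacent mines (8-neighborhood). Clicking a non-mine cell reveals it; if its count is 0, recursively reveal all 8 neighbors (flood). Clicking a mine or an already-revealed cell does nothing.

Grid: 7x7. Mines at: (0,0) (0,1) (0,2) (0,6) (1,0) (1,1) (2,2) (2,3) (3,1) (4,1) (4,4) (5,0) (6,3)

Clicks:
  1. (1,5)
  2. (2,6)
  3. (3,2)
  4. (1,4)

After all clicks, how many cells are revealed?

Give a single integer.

Answer: 18

Derivation:
Click 1 (1,5) count=1: revealed 1 new [(1,5)] -> total=1
Click 2 (2,6) count=0: revealed 16 new [(1,4) (1,6) (2,4) (2,5) (2,6) (3,4) (3,5) (3,6) (4,5) (4,6) (5,4) (5,5) (5,6) (6,4) (6,5) (6,6)] -> total=17
Click 3 (3,2) count=4: revealed 1 new [(3,2)] -> total=18
Click 4 (1,4) count=1: revealed 0 new [(none)] -> total=18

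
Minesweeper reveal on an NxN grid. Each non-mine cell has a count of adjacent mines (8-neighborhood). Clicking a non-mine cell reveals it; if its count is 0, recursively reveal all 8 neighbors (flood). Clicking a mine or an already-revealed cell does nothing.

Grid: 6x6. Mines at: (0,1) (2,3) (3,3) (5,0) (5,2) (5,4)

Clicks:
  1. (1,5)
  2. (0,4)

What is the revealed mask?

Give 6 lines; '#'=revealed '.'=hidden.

Click 1 (1,5) count=0: revealed 14 new [(0,2) (0,3) (0,4) (0,5) (1,2) (1,3) (1,4) (1,5) (2,4) (2,5) (3,4) (3,5) (4,4) (4,5)] -> total=14
Click 2 (0,4) count=0: revealed 0 new [(none)] -> total=14

Answer: ..####
..####
....##
....##
....##
......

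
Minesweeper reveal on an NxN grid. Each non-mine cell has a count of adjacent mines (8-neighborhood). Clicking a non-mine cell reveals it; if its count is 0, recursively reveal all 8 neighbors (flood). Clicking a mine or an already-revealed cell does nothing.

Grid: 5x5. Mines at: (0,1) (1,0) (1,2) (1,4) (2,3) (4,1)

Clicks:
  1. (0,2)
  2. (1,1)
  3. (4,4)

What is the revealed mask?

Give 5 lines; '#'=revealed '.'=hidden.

Click 1 (0,2) count=2: revealed 1 new [(0,2)] -> total=1
Click 2 (1,1) count=3: revealed 1 new [(1,1)] -> total=2
Click 3 (4,4) count=0: revealed 6 new [(3,2) (3,3) (3,4) (4,2) (4,3) (4,4)] -> total=8

Answer: ..#..
.#...
.....
..###
..###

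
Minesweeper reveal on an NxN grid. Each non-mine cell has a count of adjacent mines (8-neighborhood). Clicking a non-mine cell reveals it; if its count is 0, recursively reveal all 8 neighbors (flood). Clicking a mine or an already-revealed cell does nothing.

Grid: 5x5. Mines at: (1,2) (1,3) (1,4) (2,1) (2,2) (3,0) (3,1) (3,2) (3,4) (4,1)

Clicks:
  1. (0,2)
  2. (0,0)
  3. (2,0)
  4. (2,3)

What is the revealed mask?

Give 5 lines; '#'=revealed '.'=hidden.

Click 1 (0,2) count=2: revealed 1 new [(0,2)] -> total=1
Click 2 (0,0) count=0: revealed 4 new [(0,0) (0,1) (1,0) (1,1)] -> total=5
Click 3 (2,0) count=3: revealed 1 new [(2,0)] -> total=6
Click 4 (2,3) count=6: revealed 1 new [(2,3)] -> total=7

Answer: ###..
##...
#..#.
.....
.....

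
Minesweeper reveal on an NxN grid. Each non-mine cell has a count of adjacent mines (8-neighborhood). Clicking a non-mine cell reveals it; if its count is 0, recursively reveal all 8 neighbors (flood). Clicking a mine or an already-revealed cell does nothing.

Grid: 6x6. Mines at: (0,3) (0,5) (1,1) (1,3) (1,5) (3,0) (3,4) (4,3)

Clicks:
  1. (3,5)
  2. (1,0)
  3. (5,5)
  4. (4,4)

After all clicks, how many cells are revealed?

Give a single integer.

Answer: 6

Derivation:
Click 1 (3,5) count=1: revealed 1 new [(3,5)] -> total=1
Click 2 (1,0) count=1: revealed 1 new [(1,0)] -> total=2
Click 3 (5,5) count=0: revealed 4 new [(4,4) (4,5) (5,4) (5,5)] -> total=6
Click 4 (4,4) count=2: revealed 0 new [(none)] -> total=6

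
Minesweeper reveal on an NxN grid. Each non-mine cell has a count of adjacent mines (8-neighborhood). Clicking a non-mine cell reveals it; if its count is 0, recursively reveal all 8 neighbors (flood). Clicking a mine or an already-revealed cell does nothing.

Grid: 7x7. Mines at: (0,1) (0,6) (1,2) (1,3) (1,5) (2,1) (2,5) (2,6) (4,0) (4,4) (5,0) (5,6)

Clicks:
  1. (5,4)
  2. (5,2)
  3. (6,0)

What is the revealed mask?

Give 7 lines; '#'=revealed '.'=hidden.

Answer: .......
.......
.......
.###...
.###...
.#####.
######.

Derivation:
Click 1 (5,4) count=1: revealed 1 new [(5,4)] -> total=1
Click 2 (5,2) count=0: revealed 15 new [(3,1) (3,2) (3,3) (4,1) (4,2) (4,3) (5,1) (5,2) (5,3) (5,5) (6,1) (6,2) (6,3) (6,4) (6,5)] -> total=16
Click 3 (6,0) count=1: revealed 1 new [(6,0)] -> total=17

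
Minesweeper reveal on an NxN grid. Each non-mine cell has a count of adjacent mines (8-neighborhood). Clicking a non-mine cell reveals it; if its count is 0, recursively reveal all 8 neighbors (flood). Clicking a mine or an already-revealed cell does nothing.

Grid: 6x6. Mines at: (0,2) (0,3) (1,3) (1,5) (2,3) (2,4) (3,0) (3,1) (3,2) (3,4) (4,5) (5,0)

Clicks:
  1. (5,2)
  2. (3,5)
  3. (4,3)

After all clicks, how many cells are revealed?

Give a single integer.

Click 1 (5,2) count=0: revealed 8 new [(4,1) (4,2) (4,3) (4,4) (5,1) (5,2) (5,3) (5,4)] -> total=8
Click 2 (3,5) count=3: revealed 1 new [(3,5)] -> total=9
Click 3 (4,3) count=2: revealed 0 new [(none)] -> total=9

Answer: 9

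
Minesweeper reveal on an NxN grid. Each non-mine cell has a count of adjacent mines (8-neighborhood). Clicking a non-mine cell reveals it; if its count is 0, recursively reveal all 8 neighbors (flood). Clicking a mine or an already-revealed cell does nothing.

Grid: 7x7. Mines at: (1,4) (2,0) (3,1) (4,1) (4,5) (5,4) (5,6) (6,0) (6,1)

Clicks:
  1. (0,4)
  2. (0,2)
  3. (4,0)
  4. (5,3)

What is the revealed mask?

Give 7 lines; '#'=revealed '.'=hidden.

Click 1 (0,4) count=1: revealed 1 new [(0,4)] -> total=1
Click 2 (0,2) count=0: revealed 11 new [(0,0) (0,1) (0,2) (0,3) (1,0) (1,1) (1,2) (1,3) (2,1) (2,2) (2,3)] -> total=12
Click 3 (4,0) count=2: revealed 1 new [(4,0)] -> total=13
Click 4 (5,3) count=1: revealed 1 new [(5,3)] -> total=14

Answer: #####..
####...
.###...
.......
#......
...#...
.......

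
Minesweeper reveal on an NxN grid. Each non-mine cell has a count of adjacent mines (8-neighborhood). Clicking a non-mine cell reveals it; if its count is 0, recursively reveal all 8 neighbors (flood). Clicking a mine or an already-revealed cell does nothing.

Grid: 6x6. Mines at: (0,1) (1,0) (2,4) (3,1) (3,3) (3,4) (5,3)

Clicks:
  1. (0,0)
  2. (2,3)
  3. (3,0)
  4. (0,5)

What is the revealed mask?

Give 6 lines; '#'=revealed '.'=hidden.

Click 1 (0,0) count=2: revealed 1 new [(0,0)] -> total=1
Click 2 (2,3) count=3: revealed 1 new [(2,3)] -> total=2
Click 3 (3,0) count=1: revealed 1 new [(3,0)] -> total=3
Click 4 (0,5) count=0: revealed 8 new [(0,2) (0,3) (0,4) (0,5) (1,2) (1,3) (1,4) (1,5)] -> total=11

Answer: #.####
..####
...#..
#.....
......
......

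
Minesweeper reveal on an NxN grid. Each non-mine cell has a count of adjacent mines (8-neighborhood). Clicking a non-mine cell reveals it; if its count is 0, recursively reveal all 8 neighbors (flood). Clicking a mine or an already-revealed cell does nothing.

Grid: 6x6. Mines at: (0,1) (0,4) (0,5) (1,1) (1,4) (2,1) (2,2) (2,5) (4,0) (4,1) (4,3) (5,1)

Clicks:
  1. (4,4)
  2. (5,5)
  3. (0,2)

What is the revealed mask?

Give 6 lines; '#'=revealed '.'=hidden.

Click 1 (4,4) count=1: revealed 1 new [(4,4)] -> total=1
Click 2 (5,5) count=0: revealed 5 new [(3,4) (3,5) (4,5) (5,4) (5,5)] -> total=6
Click 3 (0,2) count=2: revealed 1 new [(0,2)] -> total=7

Answer: ..#...
......
......
....##
....##
....##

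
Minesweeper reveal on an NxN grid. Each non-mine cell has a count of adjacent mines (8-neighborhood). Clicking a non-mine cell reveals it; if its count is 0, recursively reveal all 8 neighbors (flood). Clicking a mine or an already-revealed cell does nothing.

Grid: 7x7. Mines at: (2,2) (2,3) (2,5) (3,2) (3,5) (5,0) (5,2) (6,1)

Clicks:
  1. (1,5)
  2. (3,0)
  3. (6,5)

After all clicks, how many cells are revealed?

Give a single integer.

Answer: 32

Derivation:
Click 1 (1,5) count=1: revealed 1 new [(1,5)] -> total=1
Click 2 (3,0) count=0: revealed 19 new [(0,0) (0,1) (0,2) (0,3) (0,4) (0,5) (0,6) (1,0) (1,1) (1,2) (1,3) (1,4) (1,6) (2,0) (2,1) (3,0) (3,1) (4,0) (4,1)] -> total=20
Click 3 (6,5) count=0: revealed 12 new [(4,3) (4,4) (4,5) (4,6) (5,3) (5,4) (5,5) (5,6) (6,3) (6,4) (6,5) (6,6)] -> total=32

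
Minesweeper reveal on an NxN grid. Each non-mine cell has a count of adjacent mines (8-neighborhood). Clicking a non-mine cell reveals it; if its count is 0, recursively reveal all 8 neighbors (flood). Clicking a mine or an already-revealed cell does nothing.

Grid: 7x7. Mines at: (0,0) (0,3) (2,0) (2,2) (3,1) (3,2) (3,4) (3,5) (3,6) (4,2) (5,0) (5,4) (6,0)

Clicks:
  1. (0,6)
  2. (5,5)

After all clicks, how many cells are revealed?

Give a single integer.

Click 1 (0,6) count=0: revealed 9 new [(0,4) (0,5) (0,6) (1,4) (1,5) (1,6) (2,4) (2,5) (2,6)] -> total=9
Click 2 (5,5) count=1: revealed 1 new [(5,5)] -> total=10

Answer: 10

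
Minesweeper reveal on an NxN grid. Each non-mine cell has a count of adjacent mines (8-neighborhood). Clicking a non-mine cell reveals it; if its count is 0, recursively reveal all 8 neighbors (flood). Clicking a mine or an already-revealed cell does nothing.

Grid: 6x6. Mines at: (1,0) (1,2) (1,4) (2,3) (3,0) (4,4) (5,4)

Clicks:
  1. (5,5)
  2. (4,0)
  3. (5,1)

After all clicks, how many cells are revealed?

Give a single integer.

Click 1 (5,5) count=2: revealed 1 new [(5,5)] -> total=1
Click 2 (4,0) count=1: revealed 1 new [(4,0)] -> total=2
Click 3 (5,1) count=0: revealed 10 new [(3,1) (3,2) (3,3) (4,1) (4,2) (4,3) (5,0) (5,1) (5,2) (5,3)] -> total=12

Answer: 12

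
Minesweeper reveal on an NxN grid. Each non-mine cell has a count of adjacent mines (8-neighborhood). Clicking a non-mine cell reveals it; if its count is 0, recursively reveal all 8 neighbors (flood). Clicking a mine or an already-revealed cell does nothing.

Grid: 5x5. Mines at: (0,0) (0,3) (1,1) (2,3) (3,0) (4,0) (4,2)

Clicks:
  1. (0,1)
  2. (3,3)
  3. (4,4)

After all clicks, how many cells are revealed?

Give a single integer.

Answer: 5

Derivation:
Click 1 (0,1) count=2: revealed 1 new [(0,1)] -> total=1
Click 2 (3,3) count=2: revealed 1 new [(3,3)] -> total=2
Click 3 (4,4) count=0: revealed 3 new [(3,4) (4,3) (4,4)] -> total=5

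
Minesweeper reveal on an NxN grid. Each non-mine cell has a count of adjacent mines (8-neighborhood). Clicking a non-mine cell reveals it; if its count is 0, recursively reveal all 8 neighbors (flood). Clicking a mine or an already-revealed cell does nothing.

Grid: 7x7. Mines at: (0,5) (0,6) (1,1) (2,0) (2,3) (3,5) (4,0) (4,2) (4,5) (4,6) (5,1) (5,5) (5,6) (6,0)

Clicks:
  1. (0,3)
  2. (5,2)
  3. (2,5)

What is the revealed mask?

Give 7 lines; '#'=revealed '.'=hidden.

Answer: ..###..
..###..
.....#.
.......
.......
..#....
.......

Derivation:
Click 1 (0,3) count=0: revealed 6 new [(0,2) (0,3) (0,4) (1,2) (1,3) (1,4)] -> total=6
Click 2 (5,2) count=2: revealed 1 new [(5,2)] -> total=7
Click 3 (2,5) count=1: revealed 1 new [(2,5)] -> total=8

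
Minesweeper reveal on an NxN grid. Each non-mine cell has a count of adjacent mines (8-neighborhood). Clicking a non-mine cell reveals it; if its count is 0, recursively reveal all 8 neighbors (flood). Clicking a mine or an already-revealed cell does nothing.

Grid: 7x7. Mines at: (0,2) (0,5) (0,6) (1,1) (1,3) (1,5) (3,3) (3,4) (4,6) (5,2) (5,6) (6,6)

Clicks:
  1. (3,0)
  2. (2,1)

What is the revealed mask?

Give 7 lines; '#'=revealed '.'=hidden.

Click 1 (3,0) count=0: revealed 13 new [(2,0) (2,1) (2,2) (3,0) (3,1) (3,2) (4,0) (4,1) (4,2) (5,0) (5,1) (6,0) (6,1)] -> total=13
Click 2 (2,1) count=1: revealed 0 new [(none)] -> total=13

Answer: .......
.......
###....
###....
###....
##.....
##.....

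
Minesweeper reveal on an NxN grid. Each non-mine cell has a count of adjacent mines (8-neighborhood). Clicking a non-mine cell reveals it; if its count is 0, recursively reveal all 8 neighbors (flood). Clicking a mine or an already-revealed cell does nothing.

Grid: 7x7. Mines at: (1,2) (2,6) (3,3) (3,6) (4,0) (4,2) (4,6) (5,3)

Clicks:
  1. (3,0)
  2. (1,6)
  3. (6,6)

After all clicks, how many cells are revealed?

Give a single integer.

Click 1 (3,0) count=1: revealed 1 new [(3,0)] -> total=1
Click 2 (1,6) count=1: revealed 1 new [(1,6)] -> total=2
Click 3 (6,6) count=0: revealed 6 new [(5,4) (5,5) (5,6) (6,4) (6,5) (6,6)] -> total=8

Answer: 8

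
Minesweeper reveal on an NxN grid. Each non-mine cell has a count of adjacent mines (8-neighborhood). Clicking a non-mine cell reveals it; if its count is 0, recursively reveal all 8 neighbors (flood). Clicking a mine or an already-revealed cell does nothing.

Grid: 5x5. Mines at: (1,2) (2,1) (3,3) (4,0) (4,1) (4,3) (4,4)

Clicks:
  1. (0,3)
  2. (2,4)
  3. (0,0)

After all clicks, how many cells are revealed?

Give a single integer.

Answer: 6

Derivation:
Click 1 (0,3) count=1: revealed 1 new [(0,3)] -> total=1
Click 2 (2,4) count=1: revealed 1 new [(2,4)] -> total=2
Click 3 (0,0) count=0: revealed 4 new [(0,0) (0,1) (1,0) (1,1)] -> total=6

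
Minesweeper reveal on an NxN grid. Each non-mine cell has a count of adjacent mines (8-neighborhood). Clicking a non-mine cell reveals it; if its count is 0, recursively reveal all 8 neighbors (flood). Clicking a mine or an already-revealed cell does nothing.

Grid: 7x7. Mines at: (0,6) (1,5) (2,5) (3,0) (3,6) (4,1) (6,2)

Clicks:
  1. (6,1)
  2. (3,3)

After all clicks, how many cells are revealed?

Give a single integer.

Click 1 (6,1) count=1: revealed 1 new [(6,1)] -> total=1
Click 2 (3,3) count=0: revealed 34 new [(0,0) (0,1) (0,2) (0,3) (0,4) (1,0) (1,1) (1,2) (1,3) (1,4) (2,0) (2,1) (2,2) (2,3) (2,4) (3,1) (3,2) (3,3) (3,4) (3,5) (4,2) (4,3) (4,4) (4,5) (4,6) (5,2) (5,3) (5,4) (5,5) (5,6) (6,3) (6,4) (6,5) (6,6)] -> total=35

Answer: 35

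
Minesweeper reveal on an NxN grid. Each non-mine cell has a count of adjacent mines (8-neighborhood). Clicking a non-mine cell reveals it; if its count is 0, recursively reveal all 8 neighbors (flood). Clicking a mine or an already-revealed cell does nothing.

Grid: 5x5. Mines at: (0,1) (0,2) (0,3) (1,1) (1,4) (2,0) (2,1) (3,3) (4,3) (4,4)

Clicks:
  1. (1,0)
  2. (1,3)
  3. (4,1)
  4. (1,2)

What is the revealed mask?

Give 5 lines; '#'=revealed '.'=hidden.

Answer: .....
#.##.
.....
###..
###..

Derivation:
Click 1 (1,0) count=4: revealed 1 new [(1,0)] -> total=1
Click 2 (1,3) count=3: revealed 1 new [(1,3)] -> total=2
Click 3 (4,1) count=0: revealed 6 new [(3,0) (3,1) (3,2) (4,0) (4,1) (4,2)] -> total=8
Click 4 (1,2) count=5: revealed 1 new [(1,2)] -> total=9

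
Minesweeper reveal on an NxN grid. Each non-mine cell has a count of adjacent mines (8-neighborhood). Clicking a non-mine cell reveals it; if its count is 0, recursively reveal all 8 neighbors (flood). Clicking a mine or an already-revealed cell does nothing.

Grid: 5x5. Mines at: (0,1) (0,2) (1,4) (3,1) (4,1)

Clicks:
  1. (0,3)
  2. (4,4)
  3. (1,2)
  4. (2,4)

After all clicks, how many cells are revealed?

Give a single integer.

Answer: 11

Derivation:
Click 1 (0,3) count=2: revealed 1 new [(0,3)] -> total=1
Click 2 (4,4) count=0: revealed 9 new [(2,2) (2,3) (2,4) (3,2) (3,3) (3,4) (4,2) (4,3) (4,4)] -> total=10
Click 3 (1,2) count=2: revealed 1 new [(1,2)] -> total=11
Click 4 (2,4) count=1: revealed 0 new [(none)] -> total=11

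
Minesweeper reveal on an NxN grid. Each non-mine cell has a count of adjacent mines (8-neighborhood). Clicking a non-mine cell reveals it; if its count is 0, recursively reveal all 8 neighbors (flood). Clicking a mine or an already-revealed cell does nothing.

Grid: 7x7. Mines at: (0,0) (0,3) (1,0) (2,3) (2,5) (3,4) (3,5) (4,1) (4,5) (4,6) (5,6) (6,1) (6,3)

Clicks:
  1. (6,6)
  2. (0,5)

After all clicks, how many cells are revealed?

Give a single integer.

Click 1 (6,6) count=1: revealed 1 new [(6,6)] -> total=1
Click 2 (0,5) count=0: revealed 6 new [(0,4) (0,5) (0,6) (1,4) (1,5) (1,6)] -> total=7

Answer: 7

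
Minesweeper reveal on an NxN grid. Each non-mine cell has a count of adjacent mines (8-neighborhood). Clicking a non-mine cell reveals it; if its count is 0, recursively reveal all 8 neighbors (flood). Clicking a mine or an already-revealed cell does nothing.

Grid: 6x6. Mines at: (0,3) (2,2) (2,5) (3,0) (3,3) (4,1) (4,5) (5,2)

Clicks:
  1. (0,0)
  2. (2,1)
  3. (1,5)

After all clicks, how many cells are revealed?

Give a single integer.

Answer: 9

Derivation:
Click 1 (0,0) count=0: revealed 8 new [(0,0) (0,1) (0,2) (1,0) (1,1) (1,2) (2,0) (2,1)] -> total=8
Click 2 (2,1) count=2: revealed 0 new [(none)] -> total=8
Click 3 (1,5) count=1: revealed 1 new [(1,5)] -> total=9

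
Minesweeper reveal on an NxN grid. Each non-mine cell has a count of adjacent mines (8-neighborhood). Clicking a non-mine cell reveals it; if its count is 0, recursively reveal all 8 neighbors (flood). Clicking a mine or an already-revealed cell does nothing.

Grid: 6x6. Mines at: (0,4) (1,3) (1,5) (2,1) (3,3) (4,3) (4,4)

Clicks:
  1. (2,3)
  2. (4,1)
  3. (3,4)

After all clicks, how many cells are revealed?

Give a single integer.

Answer: 11

Derivation:
Click 1 (2,3) count=2: revealed 1 new [(2,3)] -> total=1
Click 2 (4,1) count=0: revealed 9 new [(3,0) (3,1) (3,2) (4,0) (4,1) (4,2) (5,0) (5,1) (5,2)] -> total=10
Click 3 (3,4) count=3: revealed 1 new [(3,4)] -> total=11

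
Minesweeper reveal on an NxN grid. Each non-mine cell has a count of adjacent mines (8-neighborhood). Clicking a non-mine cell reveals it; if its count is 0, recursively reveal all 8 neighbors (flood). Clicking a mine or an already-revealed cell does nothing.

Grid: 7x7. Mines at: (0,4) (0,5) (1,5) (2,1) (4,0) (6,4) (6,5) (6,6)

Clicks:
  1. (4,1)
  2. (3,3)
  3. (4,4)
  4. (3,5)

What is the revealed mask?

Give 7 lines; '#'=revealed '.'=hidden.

Click 1 (4,1) count=1: revealed 1 new [(4,1)] -> total=1
Click 2 (3,3) count=0: revealed 30 new [(1,2) (1,3) (1,4) (2,2) (2,3) (2,4) (2,5) (2,6) (3,1) (3,2) (3,3) (3,4) (3,5) (3,6) (4,2) (4,3) (4,4) (4,5) (4,6) (5,0) (5,1) (5,2) (5,3) (5,4) (5,5) (5,6) (6,0) (6,1) (6,2) (6,3)] -> total=31
Click 3 (4,4) count=0: revealed 0 new [(none)] -> total=31
Click 4 (3,5) count=0: revealed 0 new [(none)] -> total=31

Answer: .......
..###..
..#####
.######
.######
#######
####...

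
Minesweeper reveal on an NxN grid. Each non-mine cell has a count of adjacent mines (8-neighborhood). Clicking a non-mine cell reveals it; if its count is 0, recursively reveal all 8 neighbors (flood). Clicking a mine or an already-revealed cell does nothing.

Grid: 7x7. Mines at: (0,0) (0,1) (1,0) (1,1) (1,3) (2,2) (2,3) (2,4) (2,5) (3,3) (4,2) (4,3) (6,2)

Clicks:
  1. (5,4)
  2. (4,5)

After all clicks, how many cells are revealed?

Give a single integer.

Answer: 14

Derivation:
Click 1 (5,4) count=1: revealed 1 new [(5,4)] -> total=1
Click 2 (4,5) count=0: revealed 13 new [(3,4) (3,5) (3,6) (4,4) (4,5) (4,6) (5,3) (5,5) (5,6) (6,3) (6,4) (6,5) (6,6)] -> total=14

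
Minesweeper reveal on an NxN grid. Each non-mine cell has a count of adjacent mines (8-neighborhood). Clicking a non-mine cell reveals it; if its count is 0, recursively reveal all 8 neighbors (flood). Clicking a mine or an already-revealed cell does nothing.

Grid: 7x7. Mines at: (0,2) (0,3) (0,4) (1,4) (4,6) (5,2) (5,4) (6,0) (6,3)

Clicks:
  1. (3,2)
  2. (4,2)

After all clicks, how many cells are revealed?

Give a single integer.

Click 1 (3,2) count=0: revealed 26 new [(0,0) (0,1) (1,0) (1,1) (1,2) (1,3) (2,0) (2,1) (2,2) (2,3) (2,4) (2,5) (3,0) (3,1) (3,2) (3,3) (3,4) (3,5) (4,0) (4,1) (4,2) (4,3) (4,4) (4,5) (5,0) (5,1)] -> total=26
Click 2 (4,2) count=1: revealed 0 new [(none)] -> total=26

Answer: 26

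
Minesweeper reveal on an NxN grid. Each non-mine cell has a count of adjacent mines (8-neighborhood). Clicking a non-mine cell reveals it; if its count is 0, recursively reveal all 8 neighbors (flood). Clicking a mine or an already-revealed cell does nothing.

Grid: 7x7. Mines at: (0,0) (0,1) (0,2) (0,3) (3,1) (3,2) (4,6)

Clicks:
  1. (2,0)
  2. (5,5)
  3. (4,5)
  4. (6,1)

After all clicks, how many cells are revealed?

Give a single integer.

Click 1 (2,0) count=1: revealed 1 new [(2,0)] -> total=1
Click 2 (5,5) count=1: revealed 1 new [(5,5)] -> total=2
Click 3 (4,5) count=1: revealed 1 new [(4,5)] -> total=3
Click 4 (6,1) count=0: revealed 33 new [(0,4) (0,5) (0,6) (1,3) (1,4) (1,5) (1,6) (2,3) (2,4) (2,5) (2,6) (3,3) (3,4) (3,5) (3,6) (4,0) (4,1) (4,2) (4,3) (4,4) (5,0) (5,1) (5,2) (5,3) (5,4) (5,6) (6,0) (6,1) (6,2) (6,3) (6,4) (6,5) (6,6)] -> total=36

Answer: 36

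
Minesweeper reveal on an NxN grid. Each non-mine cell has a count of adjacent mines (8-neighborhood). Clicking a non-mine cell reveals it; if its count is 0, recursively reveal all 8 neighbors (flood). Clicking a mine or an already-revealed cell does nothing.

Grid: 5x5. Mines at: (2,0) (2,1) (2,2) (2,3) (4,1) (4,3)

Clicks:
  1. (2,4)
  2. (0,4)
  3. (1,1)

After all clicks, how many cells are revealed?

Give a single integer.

Answer: 11

Derivation:
Click 1 (2,4) count=1: revealed 1 new [(2,4)] -> total=1
Click 2 (0,4) count=0: revealed 10 new [(0,0) (0,1) (0,2) (0,3) (0,4) (1,0) (1,1) (1,2) (1,3) (1,4)] -> total=11
Click 3 (1,1) count=3: revealed 0 new [(none)] -> total=11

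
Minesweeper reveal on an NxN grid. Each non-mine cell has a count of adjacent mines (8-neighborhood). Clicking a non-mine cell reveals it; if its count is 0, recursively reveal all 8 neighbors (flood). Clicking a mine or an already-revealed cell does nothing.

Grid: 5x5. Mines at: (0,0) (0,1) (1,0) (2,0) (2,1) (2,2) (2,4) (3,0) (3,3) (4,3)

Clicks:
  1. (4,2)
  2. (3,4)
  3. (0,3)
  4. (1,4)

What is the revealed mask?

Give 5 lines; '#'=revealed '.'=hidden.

Answer: ..###
..###
.....
....#
..#..

Derivation:
Click 1 (4,2) count=2: revealed 1 new [(4,2)] -> total=1
Click 2 (3,4) count=3: revealed 1 new [(3,4)] -> total=2
Click 3 (0,3) count=0: revealed 6 new [(0,2) (0,3) (0,4) (1,2) (1,3) (1,4)] -> total=8
Click 4 (1,4) count=1: revealed 0 new [(none)] -> total=8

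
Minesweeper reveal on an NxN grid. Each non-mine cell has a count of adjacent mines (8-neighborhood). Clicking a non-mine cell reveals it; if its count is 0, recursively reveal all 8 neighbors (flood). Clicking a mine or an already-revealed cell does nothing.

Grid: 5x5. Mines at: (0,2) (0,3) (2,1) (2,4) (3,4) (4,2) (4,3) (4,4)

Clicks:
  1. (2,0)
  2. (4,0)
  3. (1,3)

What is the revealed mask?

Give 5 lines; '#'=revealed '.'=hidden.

Click 1 (2,0) count=1: revealed 1 new [(2,0)] -> total=1
Click 2 (4,0) count=0: revealed 4 new [(3,0) (3,1) (4,0) (4,1)] -> total=5
Click 3 (1,3) count=3: revealed 1 new [(1,3)] -> total=6

Answer: .....
...#.
#....
##...
##...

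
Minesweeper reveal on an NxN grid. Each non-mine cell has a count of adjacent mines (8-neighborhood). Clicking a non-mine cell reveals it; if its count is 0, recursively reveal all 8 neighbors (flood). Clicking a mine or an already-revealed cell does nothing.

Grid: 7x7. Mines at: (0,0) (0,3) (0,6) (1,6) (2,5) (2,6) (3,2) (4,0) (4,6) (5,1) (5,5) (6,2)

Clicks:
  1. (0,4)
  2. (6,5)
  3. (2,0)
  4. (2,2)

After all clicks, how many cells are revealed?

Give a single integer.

Click 1 (0,4) count=1: revealed 1 new [(0,4)] -> total=1
Click 2 (6,5) count=1: revealed 1 new [(6,5)] -> total=2
Click 3 (2,0) count=0: revealed 6 new [(1,0) (1,1) (2,0) (2,1) (3,0) (3,1)] -> total=8
Click 4 (2,2) count=1: revealed 1 new [(2,2)] -> total=9

Answer: 9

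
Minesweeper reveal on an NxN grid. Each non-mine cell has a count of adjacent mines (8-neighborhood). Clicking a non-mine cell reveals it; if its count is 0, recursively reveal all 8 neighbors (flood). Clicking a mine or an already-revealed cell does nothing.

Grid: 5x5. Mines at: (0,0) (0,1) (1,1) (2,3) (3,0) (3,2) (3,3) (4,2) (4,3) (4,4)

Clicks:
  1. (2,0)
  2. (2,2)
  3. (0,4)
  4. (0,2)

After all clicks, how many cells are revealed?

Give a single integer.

Click 1 (2,0) count=2: revealed 1 new [(2,0)] -> total=1
Click 2 (2,2) count=4: revealed 1 new [(2,2)] -> total=2
Click 3 (0,4) count=0: revealed 6 new [(0,2) (0,3) (0,4) (1,2) (1,3) (1,4)] -> total=8
Click 4 (0,2) count=2: revealed 0 new [(none)] -> total=8

Answer: 8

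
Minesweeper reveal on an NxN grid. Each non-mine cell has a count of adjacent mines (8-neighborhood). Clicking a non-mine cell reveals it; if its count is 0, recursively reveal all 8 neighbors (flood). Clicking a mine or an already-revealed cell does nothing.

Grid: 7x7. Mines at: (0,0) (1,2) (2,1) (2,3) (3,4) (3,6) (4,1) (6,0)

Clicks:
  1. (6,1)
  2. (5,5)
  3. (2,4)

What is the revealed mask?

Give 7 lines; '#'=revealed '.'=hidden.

Click 1 (6,1) count=1: revealed 1 new [(6,1)] -> total=1
Click 2 (5,5) count=0: revealed 16 new [(4,2) (4,3) (4,4) (4,5) (4,6) (5,1) (5,2) (5,3) (5,4) (5,5) (5,6) (6,2) (6,3) (6,4) (6,5) (6,6)] -> total=17
Click 3 (2,4) count=2: revealed 1 new [(2,4)] -> total=18

Answer: .......
.......
....#..
.......
..#####
.######
.######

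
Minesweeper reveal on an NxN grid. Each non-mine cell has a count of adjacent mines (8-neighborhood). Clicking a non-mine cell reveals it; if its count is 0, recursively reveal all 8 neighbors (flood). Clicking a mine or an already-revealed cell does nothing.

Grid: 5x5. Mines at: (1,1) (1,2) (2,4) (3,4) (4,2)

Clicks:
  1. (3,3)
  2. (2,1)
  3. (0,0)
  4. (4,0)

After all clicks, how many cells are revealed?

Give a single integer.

Answer: 8

Derivation:
Click 1 (3,3) count=3: revealed 1 new [(3,3)] -> total=1
Click 2 (2,1) count=2: revealed 1 new [(2,1)] -> total=2
Click 3 (0,0) count=1: revealed 1 new [(0,0)] -> total=3
Click 4 (4,0) count=0: revealed 5 new [(2,0) (3,0) (3,1) (4,0) (4,1)] -> total=8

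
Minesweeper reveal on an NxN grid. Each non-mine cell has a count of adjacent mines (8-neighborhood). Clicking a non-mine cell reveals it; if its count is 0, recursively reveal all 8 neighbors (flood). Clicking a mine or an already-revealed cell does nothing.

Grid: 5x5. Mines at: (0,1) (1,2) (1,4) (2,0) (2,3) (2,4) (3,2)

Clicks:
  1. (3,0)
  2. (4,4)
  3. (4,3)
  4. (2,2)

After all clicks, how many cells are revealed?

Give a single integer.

Answer: 6

Derivation:
Click 1 (3,0) count=1: revealed 1 new [(3,0)] -> total=1
Click 2 (4,4) count=0: revealed 4 new [(3,3) (3,4) (4,3) (4,4)] -> total=5
Click 3 (4,3) count=1: revealed 0 new [(none)] -> total=5
Click 4 (2,2) count=3: revealed 1 new [(2,2)] -> total=6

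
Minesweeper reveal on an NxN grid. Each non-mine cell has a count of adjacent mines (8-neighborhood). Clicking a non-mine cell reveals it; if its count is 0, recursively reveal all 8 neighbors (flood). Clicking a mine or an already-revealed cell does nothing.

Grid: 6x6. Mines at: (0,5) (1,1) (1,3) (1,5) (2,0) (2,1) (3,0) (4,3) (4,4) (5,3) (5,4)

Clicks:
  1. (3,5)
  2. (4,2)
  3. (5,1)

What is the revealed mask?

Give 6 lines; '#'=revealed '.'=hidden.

Answer: ......
......
......
.....#
###...
###...

Derivation:
Click 1 (3,5) count=1: revealed 1 new [(3,5)] -> total=1
Click 2 (4,2) count=2: revealed 1 new [(4,2)] -> total=2
Click 3 (5,1) count=0: revealed 5 new [(4,0) (4,1) (5,0) (5,1) (5,2)] -> total=7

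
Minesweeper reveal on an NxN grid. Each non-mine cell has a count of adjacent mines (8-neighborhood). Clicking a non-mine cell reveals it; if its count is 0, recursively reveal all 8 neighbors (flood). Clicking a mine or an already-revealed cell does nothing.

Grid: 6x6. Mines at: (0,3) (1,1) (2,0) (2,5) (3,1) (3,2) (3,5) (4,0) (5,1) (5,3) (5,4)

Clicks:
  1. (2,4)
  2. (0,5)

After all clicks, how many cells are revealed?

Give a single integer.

Click 1 (2,4) count=2: revealed 1 new [(2,4)] -> total=1
Click 2 (0,5) count=0: revealed 4 new [(0,4) (0,5) (1,4) (1,5)] -> total=5

Answer: 5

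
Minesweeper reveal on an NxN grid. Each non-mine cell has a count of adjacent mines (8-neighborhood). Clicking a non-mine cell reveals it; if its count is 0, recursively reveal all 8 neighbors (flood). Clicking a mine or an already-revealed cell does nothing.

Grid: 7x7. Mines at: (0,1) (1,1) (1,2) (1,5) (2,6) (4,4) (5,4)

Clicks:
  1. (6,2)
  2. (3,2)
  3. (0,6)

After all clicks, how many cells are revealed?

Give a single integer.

Answer: 21

Derivation:
Click 1 (6,2) count=0: revealed 20 new [(2,0) (2,1) (2,2) (2,3) (3,0) (3,1) (3,2) (3,3) (4,0) (4,1) (4,2) (4,3) (5,0) (5,1) (5,2) (5,3) (6,0) (6,1) (6,2) (6,3)] -> total=20
Click 2 (3,2) count=0: revealed 0 new [(none)] -> total=20
Click 3 (0,6) count=1: revealed 1 new [(0,6)] -> total=21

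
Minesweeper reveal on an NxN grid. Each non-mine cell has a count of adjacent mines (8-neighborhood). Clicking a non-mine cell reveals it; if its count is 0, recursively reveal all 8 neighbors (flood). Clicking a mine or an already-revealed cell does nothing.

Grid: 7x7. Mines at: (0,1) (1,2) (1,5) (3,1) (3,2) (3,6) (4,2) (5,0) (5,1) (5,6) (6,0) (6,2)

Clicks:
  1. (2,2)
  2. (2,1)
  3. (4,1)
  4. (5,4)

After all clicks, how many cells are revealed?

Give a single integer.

Answer: 18

Derivation:
Click 1 (2,2) count=3: revealed 1 new [(2,2)] -> total=1
Click 2 (2,1) count=3: revealed 1 new [(2,1)] -> total=2
Click 3 (4,1) count=5: revealed 1 new [(4,1)] -> total=3
Click 4 (5,4) count=0: revealed 15 new [(2,3) (2,4) (2,5) (3,3) (3,4) (3,5) (4,3) (4,4) (4,5) (5,3) (5,4) (5,5) (6,3) (6,4) (6,5)] -> total=18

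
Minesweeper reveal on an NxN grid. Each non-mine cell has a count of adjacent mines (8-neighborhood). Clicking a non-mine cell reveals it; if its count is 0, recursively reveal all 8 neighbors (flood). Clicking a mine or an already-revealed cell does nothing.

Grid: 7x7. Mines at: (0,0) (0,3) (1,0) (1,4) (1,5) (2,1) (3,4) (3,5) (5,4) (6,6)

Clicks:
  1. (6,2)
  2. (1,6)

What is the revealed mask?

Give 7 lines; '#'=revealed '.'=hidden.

Answer: .......
......#
.......
####...
####...
####...
####...

Derivation:
Click 1 (6,2) count=0: revealed 16 new [(3,0) (3,1) (3,2) (3,3) (4,0) (4,1) (4,2) (4,3) (5,0) (5,1) (5,2) (5,3) (6,0) (6,1) (6,2) (6,3)] -> total=16
Click 2 (1,6) count=1: revealed 1 new [(1,6)] -> total=17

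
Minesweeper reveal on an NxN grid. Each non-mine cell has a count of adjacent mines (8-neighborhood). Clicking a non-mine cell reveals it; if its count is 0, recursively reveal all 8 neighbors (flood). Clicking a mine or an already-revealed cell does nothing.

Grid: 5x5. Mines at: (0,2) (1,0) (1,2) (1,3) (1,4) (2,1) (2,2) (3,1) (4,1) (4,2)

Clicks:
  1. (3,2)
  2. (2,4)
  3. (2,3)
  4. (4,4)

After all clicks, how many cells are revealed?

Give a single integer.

Answer: 7

Derivation:
Click 1 (3,2) count=5: revealed 1 new [(3,2)] -> total=1
Click 2 (2,4) count=2: revealed 1 new [(2,4)] -> total=2
Click 3 (2,3) count=4: revealed 1 new [(2,3)] -> total=3
Click 4 (4,4) count=0: revealed 4 new [(3,3) (3,4) (4,3) (4,4)] -> total=7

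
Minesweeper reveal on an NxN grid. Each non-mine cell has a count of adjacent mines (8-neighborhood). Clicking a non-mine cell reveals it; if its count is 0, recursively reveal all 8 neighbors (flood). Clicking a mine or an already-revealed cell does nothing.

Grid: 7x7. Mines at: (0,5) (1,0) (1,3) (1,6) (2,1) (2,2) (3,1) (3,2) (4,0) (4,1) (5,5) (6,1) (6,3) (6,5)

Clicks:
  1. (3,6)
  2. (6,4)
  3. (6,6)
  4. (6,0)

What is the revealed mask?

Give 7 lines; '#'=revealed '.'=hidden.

Click 1 (3,6) count=0: revealed 12 new [(2,3) (2,4) (2,5) (2,6) (3,3) (3,4) (3,5) (3,6) (4,3) (4,4) (4,5) (4,6)] -> total=12
Click 2 (6,4) count=3: revealed 1 new [(6,4)] -> total=13
Click 3 (6,6) count=2: revealed 1 new [(6,6)] -> total=14
Click 4 (6,0) count=1: revealed 1 new [(6,0)] -> total=15

Answer: .......
.......
...####
...####
...####
.......
#...#.#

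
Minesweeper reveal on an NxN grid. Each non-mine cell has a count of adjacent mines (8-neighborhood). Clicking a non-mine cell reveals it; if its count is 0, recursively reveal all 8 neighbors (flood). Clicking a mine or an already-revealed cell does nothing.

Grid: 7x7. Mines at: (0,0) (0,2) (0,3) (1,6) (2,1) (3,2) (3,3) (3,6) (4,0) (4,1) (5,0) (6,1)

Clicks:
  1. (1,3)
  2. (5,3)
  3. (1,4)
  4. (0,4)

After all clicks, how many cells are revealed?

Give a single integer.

Click 1 (1,3) count=2: revealed 1 new [(1,3)] -> total=1
Click 2 (5,3) count=0: revealed 15 new [(4,2) (4,3) (4,4) (4,5) (4,6) (5,2) (5,3) (5,4) (5,5) (5,6) (6,2) (6,3) (6,4) (6,5) (6,6)] -> total=16
Click 3 (1,4) count=1: revealed 1 new [(1,4)] -> total=17
Click 4 (0,4) count=1: revealed 1 new [(0,4)] -> total=18

Answer: 18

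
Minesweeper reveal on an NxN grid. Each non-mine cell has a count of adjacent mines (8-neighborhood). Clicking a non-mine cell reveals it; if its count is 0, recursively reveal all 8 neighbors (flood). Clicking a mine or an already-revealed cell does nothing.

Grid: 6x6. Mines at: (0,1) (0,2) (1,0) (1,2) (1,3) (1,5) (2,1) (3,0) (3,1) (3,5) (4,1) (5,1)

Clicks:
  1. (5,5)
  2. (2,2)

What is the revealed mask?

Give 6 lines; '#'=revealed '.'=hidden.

Click 1 (5,5) count=0: revealed 14 new [(2,2) (2,3) (2,4) (3,2) (3,3) (3,4) (4,2) (4,3) (4,4) (4,5) (5,2) (5,3) (5,4) (5,5)] -> total=14
Click 2 (2,2) count=4: revealed 0 new [(none)] -> total=14

Answer: ......
......
..###.
..###.
..####
..####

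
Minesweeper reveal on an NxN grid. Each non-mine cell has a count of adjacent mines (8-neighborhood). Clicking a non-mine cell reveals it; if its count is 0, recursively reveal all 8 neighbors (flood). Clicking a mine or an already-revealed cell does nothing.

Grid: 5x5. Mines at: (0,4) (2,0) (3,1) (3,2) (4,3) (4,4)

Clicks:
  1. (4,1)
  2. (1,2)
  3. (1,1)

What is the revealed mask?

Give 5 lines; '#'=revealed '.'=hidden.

Answer: ####.
####.
.###.
.....
.#...

Derivation:
Click 1 (4,1) count=2: revealed 1 new [(4,1)] -> total=1
Click 2 (1,2) count=0: revealed 11 new [(0,0) (0,1) (0,2) (0,3) (1,0) (1,1) (1,2) (1,3) (2,1) (2,2) (2,3)] -> total=12
Click 3 (1,1) count=1: revealed 0 new [(none)] -> total=12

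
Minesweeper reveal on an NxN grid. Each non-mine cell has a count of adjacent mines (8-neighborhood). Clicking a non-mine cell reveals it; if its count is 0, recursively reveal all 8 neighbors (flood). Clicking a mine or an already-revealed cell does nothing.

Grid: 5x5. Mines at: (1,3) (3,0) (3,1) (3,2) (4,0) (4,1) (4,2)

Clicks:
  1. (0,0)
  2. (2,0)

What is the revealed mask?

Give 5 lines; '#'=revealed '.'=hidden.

Answer: ###..
###..
###..
.....
.....

Derivation:
Click 1 (0,0) count=0: revealed 9 new [(0,0) (0,1) (0,2) (1,0) (1,1) (1,2) (2,0) (2,1) (2,2)] -> total=9
Click 2 (2,0) count=2: revealed 0 new [(none)] -> total=9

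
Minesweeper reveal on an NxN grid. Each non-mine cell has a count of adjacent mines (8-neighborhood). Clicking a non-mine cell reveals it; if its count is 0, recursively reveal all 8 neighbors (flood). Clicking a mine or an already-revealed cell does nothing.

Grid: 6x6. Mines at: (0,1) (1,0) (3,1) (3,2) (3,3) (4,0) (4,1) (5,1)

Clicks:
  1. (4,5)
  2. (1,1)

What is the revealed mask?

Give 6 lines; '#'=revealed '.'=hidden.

Answer: ..####
.#####
..####
....##
..####
..####

Derivation:
Click 1 (4,5) count=0: revealed 22 new [(0,2) (0,3) (0,4) (0,5) (1,2) (1,3) (1,4) (1,5) (2,2) (2,3) (2,4) (2,5) (3,4) (3,5) (4,2) (4,3) (4,4) (4,5) (5,2) (5,3) (5,4) (5,5)] -> total=22
Click 2 (1,1) count=2: revealed 1 new [(1,1)] -> total=23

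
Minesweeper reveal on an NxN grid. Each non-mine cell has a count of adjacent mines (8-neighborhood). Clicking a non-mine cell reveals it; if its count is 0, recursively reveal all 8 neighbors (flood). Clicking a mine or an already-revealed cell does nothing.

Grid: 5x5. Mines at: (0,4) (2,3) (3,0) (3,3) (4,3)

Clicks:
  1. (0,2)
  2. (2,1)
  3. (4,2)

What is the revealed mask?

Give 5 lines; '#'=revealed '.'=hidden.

Answer: ####.
####.
###..
.....
..#..

Derivation:
Click 1 (0,2) count=0: revealed 11 new [(0,0) (0,1) (0,2) (0,3) (1,0) (1,1) (1,2) (1,3) (2,0) (2,1) (2,2)] -> total=11
Click 2 (2,1) count=1: revealed 0 new [(none)] -> total=11
Click 3 (4,2) count=2: revealed 1 new [(4,2)] -> total=12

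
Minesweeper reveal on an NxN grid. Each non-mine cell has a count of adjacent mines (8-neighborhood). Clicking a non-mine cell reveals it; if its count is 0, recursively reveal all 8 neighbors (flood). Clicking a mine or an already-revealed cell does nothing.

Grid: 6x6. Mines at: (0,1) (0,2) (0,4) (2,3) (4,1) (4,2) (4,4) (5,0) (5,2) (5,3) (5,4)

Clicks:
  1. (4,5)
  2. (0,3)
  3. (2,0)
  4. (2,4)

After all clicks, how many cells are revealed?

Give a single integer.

Click 1 (4,5) count=2: revealed 1 new [(4,5)] -> total=1
Click 2 (0,3) count=2: revealed 1 new [(0,3)] -> total=2
Click 3 (2,0) count=0: revealed 9 new [(1,0) (1,1) (1,2) (2,0) (2,1) (2,2) (3,0) (3,1) (3,2)] -> total=11
Click 4 (2,4) count=1: revealed 1 new [(2,4)] -> total=12

Answer: 12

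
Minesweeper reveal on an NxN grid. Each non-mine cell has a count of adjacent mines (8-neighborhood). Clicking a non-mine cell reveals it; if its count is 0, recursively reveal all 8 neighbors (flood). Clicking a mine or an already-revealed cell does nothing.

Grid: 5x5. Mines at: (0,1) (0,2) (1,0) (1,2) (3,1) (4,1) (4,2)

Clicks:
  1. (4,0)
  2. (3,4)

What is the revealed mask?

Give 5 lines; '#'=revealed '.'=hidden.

Answer: ...##
...##
...##
...##
#..##

Derivation:
Click 1 (4,0) count=2: revealed 1 new [(4,0)] -> total=1
Click 2 (3,4) count=0: revealed 10 new [(0,3) (0,4) (1,3) (1,4) (2,3) (2,4) (3,3) (3,4) (4,3) (4,4)] -> total=11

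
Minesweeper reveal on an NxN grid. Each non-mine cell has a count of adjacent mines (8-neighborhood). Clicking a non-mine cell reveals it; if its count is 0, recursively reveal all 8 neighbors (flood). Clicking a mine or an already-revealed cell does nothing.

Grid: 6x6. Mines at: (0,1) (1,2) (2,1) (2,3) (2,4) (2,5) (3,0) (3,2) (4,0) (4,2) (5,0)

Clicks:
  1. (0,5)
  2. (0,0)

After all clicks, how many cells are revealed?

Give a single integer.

Answer: 7

Derivation:
Click 1 (0,5) count=0: revealed 6 new [(0,3) (0,4) (0,5) (1,3) (1,4) (1,5)] -> total=6
Click 2 (0,0) count=1: revealed 1 new [(0,0)] -> total=7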